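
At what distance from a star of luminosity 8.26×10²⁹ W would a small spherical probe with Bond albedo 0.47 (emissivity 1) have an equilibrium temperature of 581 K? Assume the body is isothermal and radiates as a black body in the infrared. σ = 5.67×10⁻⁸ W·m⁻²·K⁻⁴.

For an isothermal black-emitting sphere, (1−a)S·πr² = σ·4πr²·T⁴ ⇒ S = 4σT⁴/(1−a).
S = 4·5.67×10⁻⁸·(581)⁴/0.530 = 48760 W/m².
Flux falls as S = L/(4πd²), so d = √(L/(4πS)) = √(8.26×10²⁹/(4π·48760)).

d ≈ 1.16×10¹² m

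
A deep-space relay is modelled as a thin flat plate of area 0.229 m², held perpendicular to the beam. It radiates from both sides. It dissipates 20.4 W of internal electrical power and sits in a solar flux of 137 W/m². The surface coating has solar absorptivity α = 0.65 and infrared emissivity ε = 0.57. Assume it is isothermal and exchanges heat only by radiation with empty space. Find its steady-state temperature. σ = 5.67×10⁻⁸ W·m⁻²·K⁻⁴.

At steady state, absorbed solar power + internal power = radiated power.
Absorbed: α·S·A_cross = 0.65·137·0.2290 = 20.39 W (cross-section A).
Total input = 20.39 + 20.4 = 40.79 W.
Radiated: εσ·A_surf·T⁴ with A_surf = 2A = 0.4580 m².
T⁴ = 40.79/(0.57·5.67×10⁻⁸·0.4580) = 2.756×10⁹ K⁴.

T ≈ 229 K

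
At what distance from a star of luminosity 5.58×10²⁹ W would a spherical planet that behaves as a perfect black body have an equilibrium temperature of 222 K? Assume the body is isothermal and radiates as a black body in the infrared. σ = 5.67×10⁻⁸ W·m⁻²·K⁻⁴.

For an isothermal black-emitting sphere, (1−a)S·πr² = σ·4πr²·T⁴ ⇒ S = 4σT⁴/(1−a).
S = 4·5.67×10⁻⁸·(222)⁴/1.00 = 550.9 W/m².
Flux falls as S = L/(4πd²), so d = √(L/(4πS)) = √(5.58×10²⁹/(4π·550.9)).

d ≈ 8.98×10¹² m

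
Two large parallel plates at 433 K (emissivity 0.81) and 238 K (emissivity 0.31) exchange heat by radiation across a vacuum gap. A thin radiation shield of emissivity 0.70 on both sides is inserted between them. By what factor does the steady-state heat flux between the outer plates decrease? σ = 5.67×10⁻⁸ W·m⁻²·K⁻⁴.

Without shield: q₀ = σΔ(T⁴)/(1/ε₁+1/ε₂−1) with denominator 3.460.
With shield the two gaps are in series; the resistances add: (1/ε₁+1/ε_s−1)+(1/ε_s+1/ε₂−1) = 1.663+3.654 = 5.318.
Heat-flux ratio q₀/q = 5.318/3.460.

factor ≈ 1.54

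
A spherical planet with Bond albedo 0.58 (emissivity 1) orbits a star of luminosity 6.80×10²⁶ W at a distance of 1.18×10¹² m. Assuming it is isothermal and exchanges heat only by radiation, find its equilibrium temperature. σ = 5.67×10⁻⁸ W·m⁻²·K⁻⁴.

T ≈ 92.1 K

First find the stellar flux at distance d: S = L/(4πd²) = 6.80×10²⁶/(4π·(1.18×10¹²)²) = 38.86 W/m².
For an isothermal sphere, absorbed (1−a)S·πr² = emitted σ·4πr²·T⁴, so T⁴ = (1−a)S/(4σ).
T⁴ = 0.420·38.86/(4·5.67×10⁻⁸) = 7.197×10⁷ K⁴.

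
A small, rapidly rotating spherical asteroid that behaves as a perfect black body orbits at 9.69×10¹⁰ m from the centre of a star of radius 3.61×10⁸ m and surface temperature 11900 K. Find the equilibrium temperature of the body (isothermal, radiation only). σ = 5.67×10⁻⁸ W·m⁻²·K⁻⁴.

T ≈ 514 K

The star's surface emits σT_*⁴; at distance d the flux is S = σT_*⁴(R_*/d)².
S = 5.67×10⁻⁸·(11900)⁴·(3.61×10⁸/9.69×10¹⁰)² = 15780 W/m².
For an isothermal sphere T⁴ = (1−a)S/(4σ) = 6.958×10¹⁰ K⁴.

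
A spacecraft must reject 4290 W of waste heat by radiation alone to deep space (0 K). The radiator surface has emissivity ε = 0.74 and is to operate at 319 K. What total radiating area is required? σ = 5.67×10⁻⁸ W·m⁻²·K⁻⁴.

P = εσA T⁴ ⇒ A = P/(εσT⁴).
T⁴ = 1.036×10¹⁰ K⁴.
A = 4290/(0.74 × 5.67×10⁻⁸ × 1.036×10¹⁰).

A ≈ 9.87 m²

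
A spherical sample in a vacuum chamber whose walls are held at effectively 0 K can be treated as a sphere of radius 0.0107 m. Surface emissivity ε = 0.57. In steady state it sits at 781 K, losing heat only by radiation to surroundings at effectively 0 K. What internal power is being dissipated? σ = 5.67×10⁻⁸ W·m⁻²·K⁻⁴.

Steady state: P = εσA T⁴.
A = 4πr² = 0.001439 m²; T⁴ = (781)⁴ = 3.721×10¹¹ K⁴.
P = 0.57 × 5.67×10⁻⁸ × 0.001439 × 3.721×10¹¹.

P ≈ 17.3 W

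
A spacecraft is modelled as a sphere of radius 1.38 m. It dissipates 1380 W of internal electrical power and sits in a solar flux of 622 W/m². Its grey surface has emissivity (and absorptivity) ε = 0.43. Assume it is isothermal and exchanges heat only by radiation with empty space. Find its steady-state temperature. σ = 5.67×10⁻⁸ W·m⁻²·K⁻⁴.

T ≈ 267 K

At steady state, absorbed solar power + internal power = radiated power.
Absorbed: α·S·A_cross = 0.43·622·5.983 = 1600 W (cross-section πr²).
Total input = 1600 + 1380 = 2980 W.
Radiated: εσ·A_surf·T⁴ with A_surf = 4πr² = 23.93 m².
T⁴ = 2980/(0.43·5.67×10⁻⁸·23.93) = 5.108×10⁹ K⁴.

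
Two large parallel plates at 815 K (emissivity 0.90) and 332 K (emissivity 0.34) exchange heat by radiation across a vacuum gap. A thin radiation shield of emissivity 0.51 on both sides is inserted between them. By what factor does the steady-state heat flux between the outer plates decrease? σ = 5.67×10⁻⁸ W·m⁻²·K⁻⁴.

Without shield: q₀ = σΔ(T⁴)/(1/ε₁+1/ε₂−1) with denominator 3.052.
With shield the two gaps are in series; the resistances add: (1/ε₁+1/ε_s−1)+(1/ε_s+1/ε₂−1) = 2.072+3.902 = 5.974.
Heat-flux ratio q₀/q = 5.974/3.052.

factor ≈ 1.96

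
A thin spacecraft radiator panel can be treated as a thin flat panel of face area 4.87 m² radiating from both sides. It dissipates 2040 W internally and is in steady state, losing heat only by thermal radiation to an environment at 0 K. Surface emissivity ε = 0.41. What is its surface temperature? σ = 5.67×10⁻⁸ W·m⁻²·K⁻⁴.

T ≈ 308 K

Steady state: internal power = radiated power, P = εσA T⁴.
Radiating area A = 2·4.87 = 9.740 m².
T⁴ = P/(εσA) = 2040/(0.41·5.67×10⁻⁸·9.740) = 9.010×10⁹ K⁴.
T = (9.010×10⁹)^(1/4).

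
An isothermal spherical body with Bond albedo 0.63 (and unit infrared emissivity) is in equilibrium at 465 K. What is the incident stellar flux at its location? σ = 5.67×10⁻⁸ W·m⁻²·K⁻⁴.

S ≈ 28700 W/m²

(1−a)S·πr² = σ·4πr²·T⁴ ⇒ S = 4σT⁴/(1−a).
S = 4·5.67×10⁻⁸·4.675×10¹⁰/0.370.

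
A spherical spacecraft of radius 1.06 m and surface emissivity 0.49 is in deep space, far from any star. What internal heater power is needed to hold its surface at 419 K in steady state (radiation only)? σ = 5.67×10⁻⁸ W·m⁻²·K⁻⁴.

P = εσ·4πr²·T⁴.
4πr² = 14.12 m²; T⁴ = 3.082×10¹⁰ K⁴.
P = 0.49·5.67×10⁻⁸·14.12·3.082×10¹⁰.

P ≈ 12100 W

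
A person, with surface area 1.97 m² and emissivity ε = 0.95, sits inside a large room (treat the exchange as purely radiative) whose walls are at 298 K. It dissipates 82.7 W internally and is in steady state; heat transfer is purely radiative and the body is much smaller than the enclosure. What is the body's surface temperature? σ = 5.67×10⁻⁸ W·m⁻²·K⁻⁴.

For a small grey body in a large enclosure, net radiated power = εσA(T⁴ − T_w⁴).
Steady state: P = εσA(T⁴ − T_w⁴) with A = 1.97 m².
T⁴ = P/(εσA) + T_w⁴ = 82.7/(0.95·5.67×10⁻⁸·1.970) + (298)⁴
    = 7.794×10⁸ + 7.886×10⁹ = 8.666×10⁹ K⁴.

T ≈ 305 K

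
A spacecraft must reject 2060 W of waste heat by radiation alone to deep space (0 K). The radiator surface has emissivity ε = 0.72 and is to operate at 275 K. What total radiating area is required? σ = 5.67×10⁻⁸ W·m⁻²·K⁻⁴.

P = εσA T⁴ ⇒ A = P/(εσT⁴).
T⁴ = 5.719×10⁹ K⁴.
A = 2060/(0.72 × 5.67×10⁻⁸ × 5.719×10⁹).

A ≈ 8.82 m²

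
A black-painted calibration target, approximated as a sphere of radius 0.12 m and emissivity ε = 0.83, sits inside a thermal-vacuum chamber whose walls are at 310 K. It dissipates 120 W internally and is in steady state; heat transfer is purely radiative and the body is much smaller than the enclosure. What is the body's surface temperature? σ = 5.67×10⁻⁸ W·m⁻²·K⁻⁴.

T ≈ 391 K

For a small grey body in a large enclosure, net radiated power = εσA(T⁴ − T_w⁴).
Steady state: P = εσA(T⁴ − T_w⁴) with A = 4πr² = 0.1810 m².
T⁴ = P/(εσA) + T_w⁴ = 120/(0.83·5.67×10⁻⁸·0.1810) + (310)⁴
    = 1.409×10¹⁰ + 9.235×10⁹ = 2.333×10¹⁰ K⁴.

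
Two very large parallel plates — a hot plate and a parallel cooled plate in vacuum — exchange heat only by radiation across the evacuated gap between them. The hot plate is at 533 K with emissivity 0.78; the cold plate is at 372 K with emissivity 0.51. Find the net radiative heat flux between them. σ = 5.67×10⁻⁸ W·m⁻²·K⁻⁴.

q ≈ 1560 W/m²

For two infinite grey parallel plates, q = σ(T₁⁴ − T₂⁴)/(1/ε₁ + 1/ε₂ − 1).
T₁⁴ − T₂⁴ = 8.071×10¹⁰ − 1.915×10¹⁰ = 6.156×10¹⁰ K⁴.
1/ε₁ + 1/ε₂ − 1 = 1.282 + 1.961 − 1 = 2.243.
q = 5.67×10⁻⁸ × 6.156×10¹⁰ / 2.243.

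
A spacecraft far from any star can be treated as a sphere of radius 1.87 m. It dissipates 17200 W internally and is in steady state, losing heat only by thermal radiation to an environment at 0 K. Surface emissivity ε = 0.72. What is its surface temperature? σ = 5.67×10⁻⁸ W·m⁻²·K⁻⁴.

T ≈ 313 K

Steady state: internal power = radiated power, P = εσA T⁴.
Radiating area A = 4πr² = 43.94 m².
T⁴ = P/(εσA) = 17200/(0.72·5.67×10⁻⁸·43.94) = 9.588×10⁹ K⁴.
T = (9.588×10⁹)^(1/4).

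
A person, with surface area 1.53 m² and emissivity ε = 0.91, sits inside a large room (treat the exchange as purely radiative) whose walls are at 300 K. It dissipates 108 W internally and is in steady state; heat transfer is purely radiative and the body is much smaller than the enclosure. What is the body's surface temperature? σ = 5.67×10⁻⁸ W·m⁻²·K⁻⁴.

T ≈ 312 K

For a small grey body in a large enclosure, net radiated power = εσA(T⁴ − T_w⁴).
Steady state: P = εσA(T⁴ − T_w⁴) with A = 1.53 m².
T⁴ = P/(εσA) + T_w⁴ = 108/(0.91·5.67×10⁻⁸·1.530) + (300)⁴
    = 1.368×10⁹ + 8.100×10⁹ = 9.468×10⁹ K⁴.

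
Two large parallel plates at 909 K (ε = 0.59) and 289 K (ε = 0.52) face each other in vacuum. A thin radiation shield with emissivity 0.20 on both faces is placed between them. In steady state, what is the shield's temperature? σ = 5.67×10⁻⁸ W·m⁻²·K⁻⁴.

In steady state the net flux on the hot side equals that on the cold side.
σ(T₁⁴−T_s⁴)/D₁ = σ(T_s⁴−T₂⁴)/D₂, with D₁ = 1/ε₁+1/ε_s−1 = 5.695, D₂ = 1/ε_s+1/ε₂−1 = 5.923.
Solve for T_s⁴: T_s⁴ = (D₂·T₁⁴ + D₁·T₂⁴)/(D₁+D₂) = 3.515×10¹¹ K⁴.

T_s ≈ 770 K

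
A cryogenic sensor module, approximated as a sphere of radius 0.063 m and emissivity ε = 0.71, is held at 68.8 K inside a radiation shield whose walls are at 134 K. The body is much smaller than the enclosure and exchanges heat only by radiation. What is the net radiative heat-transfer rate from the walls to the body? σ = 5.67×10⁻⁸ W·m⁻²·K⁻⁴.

P_net ≈ 0.602 W

For a small grey body in a large enclosure: P_net = εσA(T_body⁴ − T_wall⁴).
A = 4πr² = 0.04988 m²; T_body⁴ − T_wall⁴ = 2.241×10⁷ − 3.224×10⁸ = -3.000×10⁸ K⁴.
|P_net| = 0.71·5.67×10⁻⁸·0.04988·3.000×10⁸.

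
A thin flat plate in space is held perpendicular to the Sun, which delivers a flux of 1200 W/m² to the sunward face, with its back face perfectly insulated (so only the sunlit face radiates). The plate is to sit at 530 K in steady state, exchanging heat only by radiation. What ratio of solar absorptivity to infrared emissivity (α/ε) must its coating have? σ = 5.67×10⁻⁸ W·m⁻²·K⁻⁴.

Balance: αS·A = εσ·1A·T⁴ ⇒ α/ε = σT⁴/S.
α/ε = 5.67×10⁻⁸·(530)⁴/1200 = 5.67×10⁻⁸·7.890×10¹⁰/1200.

α/ε ≈ 3.73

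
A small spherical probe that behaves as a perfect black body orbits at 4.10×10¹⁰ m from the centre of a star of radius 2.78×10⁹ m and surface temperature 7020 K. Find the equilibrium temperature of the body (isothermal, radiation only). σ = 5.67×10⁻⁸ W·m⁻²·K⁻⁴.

The star's surface emits σT_*⁴; at distance d the flux is S = σT_*⁴(R_*/d)².
S = 5.67×10⁻⁸·(7020)⁴·(2.78×10⁹/4.10×10¹⁰)² = 6.331×10⁵ W/m².
For an isothermal sphere T⁴ = (1−a)S/(4σ) = 2.791×10¹² K⁴.

T ≈ 1290 K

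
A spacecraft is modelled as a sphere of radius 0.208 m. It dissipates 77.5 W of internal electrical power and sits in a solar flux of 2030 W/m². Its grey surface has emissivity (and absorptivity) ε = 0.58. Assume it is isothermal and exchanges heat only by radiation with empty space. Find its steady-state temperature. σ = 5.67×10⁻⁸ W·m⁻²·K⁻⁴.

At steady state, absorbed solar power + internal power = radiated power.
Absorbed: α·S·A_cross = 0.58·2030·0.1359 = 160.0 W (cross-section πr²).
Total input = 160.0 + 77.5 = 237.5 W.
Radiated: εσ·A_surf·T⁴ with A_surf = 4πr² = 0.5437 m².
T⁴ = 237.5/(0.58·5.67×10⁻⁸·0.5437) = 1.329×10¹⁰ K⁴.

T ≈ 340 K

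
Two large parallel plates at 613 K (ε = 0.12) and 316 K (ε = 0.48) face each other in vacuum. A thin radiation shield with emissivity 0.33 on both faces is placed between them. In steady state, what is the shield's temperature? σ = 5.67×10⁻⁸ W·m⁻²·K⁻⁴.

T_s ≈ 466 K

In steady state the net flux on the hot side equals that on the cold side.
σ(T₁⁴−T_s⁴)/D₁ = σ(T_s⁴−T₂⁴)/D₂, with D₁ = 1/ε₁+1/ε_s−1 = 10.36, D₂ = 1/ε_s+1/ε₂−1 = 4.114.
Solve for T_s⁴: T_s⁴ = (D₂·T₁⁴ + D₁·T₂⁴)/(D₁+D₂) = 4.726×10¹⁰ K⁴.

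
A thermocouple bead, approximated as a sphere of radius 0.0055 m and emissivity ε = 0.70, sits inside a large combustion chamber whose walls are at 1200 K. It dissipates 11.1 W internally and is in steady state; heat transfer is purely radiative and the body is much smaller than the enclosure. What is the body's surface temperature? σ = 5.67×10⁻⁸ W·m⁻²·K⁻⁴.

For a small grey body in a large enclosure, net radiated power = εσA(T⁴ − T_w⁴).
Steady state: P = εσA(T⁴ − T_w⁴) with A = 4πr² = 3.801×10⁻⁴ m².
T⁴ = P/(εσA) + T_w⁴ = 11.1/(0.70·5.67×10⁻⁸·3.801×10⁻⁴) + (1200)⁴
    = 7.357×10¹¹ + 2.074×10¹² = 2.809×10¹² K⁴.

T ≈ 1290 K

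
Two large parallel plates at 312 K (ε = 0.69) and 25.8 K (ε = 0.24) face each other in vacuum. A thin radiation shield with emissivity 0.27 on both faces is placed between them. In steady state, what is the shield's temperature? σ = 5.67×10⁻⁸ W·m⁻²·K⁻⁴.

In steady state the net flux on the hot side equals that on the cold side.
σ(T₁⁴−T_s⁴)/D₁ = σ(T_s⁴−T₂⁴)/D₂, with D₁ = 1/ε₁+1/ε_s−1 = 4.153, D₂ = 1/ε_s+1/ε₂−1 = 6.870.
Solve for T_s⁴: T_s⁴ = (D₂·T₁⁴ + D₁·T₂⁴)/(D₁+D₂) = 5.906×10⁹ K⁴.

T_s ≈ 277 K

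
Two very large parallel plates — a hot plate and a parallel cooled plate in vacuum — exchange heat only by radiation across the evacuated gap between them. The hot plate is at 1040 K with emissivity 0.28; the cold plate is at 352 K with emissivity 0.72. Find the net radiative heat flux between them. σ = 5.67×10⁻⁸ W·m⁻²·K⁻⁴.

q ≈ 16500 W/m²

For two infinite grey parallel plates, q = σ(T₁⁴ − T₂⁴)/(1/ε₁ + 1/ε₂ − 1).
T₁⁴ − T₂⁴ = 1.170×10¹² − 1.535×10¹⁰ = 1.155×10¹² K⁴.
1/ε₁ + 1/ε₂ − 1 = 3.571 + 1.389 − 1 = 3.960.
q = 5.67×10⁻⁸ × 1.155×10¹² / 3.960.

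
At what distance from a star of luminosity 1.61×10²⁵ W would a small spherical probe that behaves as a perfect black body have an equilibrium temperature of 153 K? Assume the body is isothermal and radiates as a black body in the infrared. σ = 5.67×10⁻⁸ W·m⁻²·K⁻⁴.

For an isothermal black-emitting sphere, (1−a)S·πr² = σ·4πr²·T⁴ ⇒ S = 4σT⁴/(1−a).
S = 4·5.67×10⁻⁸·(153)⁴/1.00 = 124.3 W/m².
Flux falls as S = L/(4πd²), so d = √(L/(4πS)) = √(1.61×10²⁵/(4π·124.3)).

d ≈ 1.02×10¹¹ m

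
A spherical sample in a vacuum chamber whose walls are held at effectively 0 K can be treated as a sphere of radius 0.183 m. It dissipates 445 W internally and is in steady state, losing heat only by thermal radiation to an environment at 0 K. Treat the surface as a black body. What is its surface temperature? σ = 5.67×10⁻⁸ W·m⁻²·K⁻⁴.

Steady state: internal power = radiated power, P = εσA T⁴.
Radiating area A = 4πr² = 0.4208 m².
T⁴ = P/(εσA) = 445/(1.0·5.67×10⁻⁸·0.4208) = 1.865×10¹⁰ K⁴.
T = (1.865×10¹⁰)^(1/4).

T ≈ 370 K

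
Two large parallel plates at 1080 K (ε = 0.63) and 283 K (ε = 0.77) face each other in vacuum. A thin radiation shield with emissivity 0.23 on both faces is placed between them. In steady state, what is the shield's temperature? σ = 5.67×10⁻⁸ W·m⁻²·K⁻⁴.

T_s ≈ 902 K

In steady state the net flux on the hot side equals that on the cold side.
σ(T₁⁴−T_s⁴)/D₁ = σ(T_s⁴−T₂⁴)/D₂, with D₁ = 1/ε₁+1/ε_s−1 = 4.935, D₂ = 1/ε_s+1/ε₂−1 = 4.647.
Solve for T_s⁴: T_s⁴ = (D₂·T₁⁴ + D₁·T₂⁴)/(D₁+D₂) = 6.631×10¹¹ K⁴.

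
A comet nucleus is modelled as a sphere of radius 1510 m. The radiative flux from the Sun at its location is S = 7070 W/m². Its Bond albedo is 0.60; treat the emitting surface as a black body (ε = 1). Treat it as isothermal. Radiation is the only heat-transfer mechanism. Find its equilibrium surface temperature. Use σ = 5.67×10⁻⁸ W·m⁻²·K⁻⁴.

At equilibrium, absorbed power = emitted power.
Absorbing cross-section = πr² = 7.163×10⁶ m²; emitting surface = 4πr² = 2.865×10⁷ m² (ratio 4).
(1−a)S·A_cross = εσ·A_surf·T⁴  ⇒  T⁴ = (1−a)S/(4σ).
T⁴ = 0.400·7070/(4·5.67×10⁻⁸) = 1.247×10¹⁰ K⁴.
T = (1.247×10¹⁰)^(1/4).

T ≈ 334 K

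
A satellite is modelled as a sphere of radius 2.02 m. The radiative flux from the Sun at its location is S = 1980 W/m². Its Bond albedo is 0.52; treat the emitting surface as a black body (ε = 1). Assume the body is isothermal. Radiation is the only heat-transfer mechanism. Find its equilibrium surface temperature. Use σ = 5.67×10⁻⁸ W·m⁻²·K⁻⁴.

At equilibrium, absorbed power = emitted power.
Absorbing cross-section = πr² = 12.82 m²; emitting surface = 4πr² = 51.28 m² (ratio 4).
(1−a)S·A_cross = εσ·A_surf·T⁴  ⇒  T⁴ = (1−a)S/(4σ).
T⁴ = 0.480·1980/(4·5.67×10⁻⁸) = 4.190×10⁹ K⁴.
T = (4.190×10⁹)^(1/4).

T ≈ 254 K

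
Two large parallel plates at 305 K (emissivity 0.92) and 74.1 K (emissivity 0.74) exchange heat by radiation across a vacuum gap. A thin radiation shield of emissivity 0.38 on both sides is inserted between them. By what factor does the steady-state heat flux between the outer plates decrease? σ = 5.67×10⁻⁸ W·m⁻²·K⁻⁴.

Without shield: q₀ = σΔ(T⁴)/(1/ε₁+1/ε₂−1) with denominator 1.438.
With shield the two gaps are in series; the resistances add: (1/ε₁+1/ε_s−1)+(1/ε_s+1/ε₂−1) = 2.719+2.983 = 5.701.
Heat-flux ratio q₀/q = 5.701/1.438.

factor ≈ 3.96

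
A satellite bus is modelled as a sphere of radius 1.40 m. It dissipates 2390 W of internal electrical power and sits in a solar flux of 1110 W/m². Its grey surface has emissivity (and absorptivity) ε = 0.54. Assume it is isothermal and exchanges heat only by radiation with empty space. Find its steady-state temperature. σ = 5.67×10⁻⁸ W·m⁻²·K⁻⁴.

At steady state, absorbed solar power + internal power = radiated power.
Absorbed: α·S·A_cross = 0.54·1110·6.158 = 3691 W (cross-section πr²).
Total input = 3691 + 2390 = 6081 W.
Radiated: εσ·A_surf·T⁴ with A_surf = 4πr² = 24.63 m².
T⁴ = 6081/(0.54·5.67×10⁻⁸·24.63) = 8.063×10⁹ K⁴.

T ≈ 300 K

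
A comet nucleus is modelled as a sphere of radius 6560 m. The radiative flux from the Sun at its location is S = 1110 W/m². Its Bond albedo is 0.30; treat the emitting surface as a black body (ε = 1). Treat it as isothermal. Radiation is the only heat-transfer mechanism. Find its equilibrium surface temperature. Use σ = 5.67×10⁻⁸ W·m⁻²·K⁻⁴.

At equilibrium, absorbed power = emitted power.
Absorbing cross-section = πr² = 1.352×10⁸ m²; emitting surface = 4πr² = 5.408×10⁸ m² (ratio 4).
(1−a)S·A_cross = εσ·A_surf·T⁴  ⇒  T⁴ = (1−a)S/(4σ).
T⁴ = 0.700·1110/(4·5.67×10⁻⁸) = 3.426×10⁹ K⁴.
T = (3.426×10⁹)^(1/4).

T ≈ 242 K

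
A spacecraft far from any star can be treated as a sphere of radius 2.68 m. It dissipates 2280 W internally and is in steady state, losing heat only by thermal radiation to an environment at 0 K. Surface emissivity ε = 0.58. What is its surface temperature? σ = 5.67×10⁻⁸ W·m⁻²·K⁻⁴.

T ≈ 166 K

Steady state: internal power = radiated power, P = εσA T⁴.
Radiating area A = 4πr² = 90.26 m².
T⁴ = P/(εσA) = 2280/(0.58·5.67×10⁻⁸·90.26) = 7.681×10⁸ K⁴.
T = (7.681×10⁸)^(1/4).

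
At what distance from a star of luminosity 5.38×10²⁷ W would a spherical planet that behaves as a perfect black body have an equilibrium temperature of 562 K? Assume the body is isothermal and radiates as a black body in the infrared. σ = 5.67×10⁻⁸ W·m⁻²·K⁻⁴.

d ≈ 1.38×10¹¹ m

For an isothermal black-emitting sphere, (1−a)S·πr² = σ·4πr²·T⁴ ⇒ S = 4σT⁴/(1−a).
S = 4·5.67×10⁻⁸·(562)⁴/1.00 = 22620 W/m².
Flux falls as S = L/(4πd²), so d = √(L/(4πS)) = √(5.38×10²⁷/(4π·22620)).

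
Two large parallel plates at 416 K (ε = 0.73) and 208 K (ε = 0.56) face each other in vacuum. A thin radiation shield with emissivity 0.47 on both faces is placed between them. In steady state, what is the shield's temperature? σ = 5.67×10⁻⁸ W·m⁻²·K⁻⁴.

T_s ≈ 361 K

In steady state the net flux on the hot side equals that on the cold side.
σ(T₁⁴−T_s⁴)/D₁ = σ(T_s⁴−T₂⁴)/D₂, with D₁ = 1/ε₁+1/ε_s−1 = 2.498, D₂ = 1/ε_s+1/ε₂−1 = 2.913.
Solve for T_s⁴: T_s⁴ = (D₂·T₁⁴ + D₁·T₂⁴)/(D₁+D₂) = 1.699×10¹⁰ K⁴.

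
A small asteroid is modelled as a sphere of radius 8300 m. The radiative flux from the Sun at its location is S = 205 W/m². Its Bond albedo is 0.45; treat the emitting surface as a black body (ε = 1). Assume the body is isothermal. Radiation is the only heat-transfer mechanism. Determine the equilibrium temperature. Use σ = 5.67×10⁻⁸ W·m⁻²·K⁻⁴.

T ≈ 149 K

At equilibrium, absorbed power = emitted power.
Absorbing cross-section = πr² = 2.164×10⁸ m²; emitting surface = 4πr² = 8.657×10⁸ m² (ratio 4).
(1−a)S·A_cross = εσ·A_surf·T⁴  ⇒  T⁴ = (1−a)S/(4σ).
T⁴ = 0.550·205/(4·5.67×10⁻⁸) = 4.971×10⁸ K⁴.
T = (4.971×10⁸)^(1/4).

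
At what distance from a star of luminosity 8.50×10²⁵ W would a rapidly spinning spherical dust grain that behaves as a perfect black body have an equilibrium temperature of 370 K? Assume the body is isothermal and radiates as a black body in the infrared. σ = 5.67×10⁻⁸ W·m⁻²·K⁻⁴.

d ≈ 3.99×10¹⁰ m

For an isothermal black-emitting sphere, (1−a)S·πr² = σ·4πr²·T⁴ ⇒ S = 4σT⁴/(1−a).
S = 4·5.67×10⁻⁸·(370)⁴/1.00 = 4251 W/m².
Flux falls as S = L/(4πd²), so d = √(L/(4πS)) = √(8.50×10²⁵/(4π·4251)).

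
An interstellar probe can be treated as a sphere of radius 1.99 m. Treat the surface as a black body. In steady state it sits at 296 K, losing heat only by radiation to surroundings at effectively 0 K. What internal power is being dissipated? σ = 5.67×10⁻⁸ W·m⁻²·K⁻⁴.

Steady state: P = εσA T⁴.
A = 4πr² = 49.76 m²; T⁴ = (296)⁴ = 7.677×10⁹ K⁴.
P = 1.0 × 5.67×10⁻⁸ × 49.76 × 7.677×10⁹.

P ≈ 21700 W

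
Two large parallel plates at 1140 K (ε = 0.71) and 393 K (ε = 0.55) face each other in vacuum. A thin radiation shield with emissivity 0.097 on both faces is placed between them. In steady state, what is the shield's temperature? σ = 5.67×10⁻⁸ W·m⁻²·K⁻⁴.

T_s ≈ 966 K

In steady state the net flux on the hot side equals that on the cold side.
σ(T₁⁴−T_s⁴)/D₁ = σ(T_s⁴−T₂⁴)/D₂, with D₁ = 1/ε₁+1/ε_s−1 = 10.72, D₂ = 1/ε_s+1/ε₂−1 = 11.13.
Solve for T_s⁴: T_s⁴ = (D₂·T₁⁴ + D₁·T₂⁴)/(D₁+D₂) = 8.720×10¹¹ K⁴.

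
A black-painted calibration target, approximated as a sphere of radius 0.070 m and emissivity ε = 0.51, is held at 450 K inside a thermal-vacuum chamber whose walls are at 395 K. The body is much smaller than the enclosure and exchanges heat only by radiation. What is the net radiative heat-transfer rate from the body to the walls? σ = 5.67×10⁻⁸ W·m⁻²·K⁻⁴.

P_net ≈ 29.7 W

For a small grey body in a large enclosure: P_net = εσA(T_body⁴ − T_wall⁴).
A = 4πr² = 0.06158 m²; T_body⁴ − T_wall⁴ = 4.101×10¹⁰ − 2.434×10¹⁰ = 1.666×10¹⁰ K⁴.
|P_net| = 0.51·5.67×10⁻⁸·0.06158·1.666×10¹⁰.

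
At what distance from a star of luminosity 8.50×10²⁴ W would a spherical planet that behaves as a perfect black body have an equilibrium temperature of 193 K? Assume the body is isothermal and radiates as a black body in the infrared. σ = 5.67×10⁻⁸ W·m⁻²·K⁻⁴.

d ≈ 4.64×10¹⁰ m

For an isothermal black-emitting sphere, (1−a)S·πr² = σ·4πr²·T⁴ ⇒ S = 4σT⁴/(1−a).
S = 4·5.67×10⁻⁸·(193)⁴/1.00 = 314.7 W/m².
Flux falls as S = L/(4πd²), so d = √(L/(4πS)) = √(8.50×10²⁴/(4π·314.7)).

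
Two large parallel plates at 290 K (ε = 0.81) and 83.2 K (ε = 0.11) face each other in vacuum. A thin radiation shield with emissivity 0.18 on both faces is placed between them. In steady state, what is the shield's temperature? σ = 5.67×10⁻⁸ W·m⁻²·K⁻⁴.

T_s ≈ 266 K

In steady state the net flux on the hot side equals that on the cold side.
σ(T₁⁴−T_s⁴)/D₁ = σ(T_s⁴−T₂⁴)/D₂, with D₁ = 1/ε₁+1/ε_s−1 = 5.790, D₂ = 1/ε_s+1/ε₂−1 = 13.65.
Solve for T_s⁴: T_s⁴ = (D₂·T₁⁴ + D₁·T₂⁴)/(D₁+D₂) = 4.980×10⁹ K⁴.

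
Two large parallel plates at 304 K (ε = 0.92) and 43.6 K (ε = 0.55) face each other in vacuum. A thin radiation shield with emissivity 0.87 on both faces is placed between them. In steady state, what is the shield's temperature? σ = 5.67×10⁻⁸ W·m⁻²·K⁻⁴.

T_s ≈ 269 K

In steady state the net flux on the hot side equals that on the cold side.
σ(T₁⁴−T_s⁴)/D₁ = σ(T_s⁴−T₂⁴)/D₂, with D₁ = 1/ε₁+1/ε_s−1 = 1.236, D₂ = 1/ε_s+1/ε₂−1 = 1.968.
Solve for T_s⁴: T_s⁴ = (D₂·T₁⁴ + D₁·T₂⁴)/(D₁+D₂) = 5.246×10⁹ K⁴.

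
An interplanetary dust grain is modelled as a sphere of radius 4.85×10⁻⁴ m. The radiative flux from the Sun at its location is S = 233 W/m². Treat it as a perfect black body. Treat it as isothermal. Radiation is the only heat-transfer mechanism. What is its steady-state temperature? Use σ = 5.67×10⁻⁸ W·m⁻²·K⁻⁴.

T ≈ 179 K

At equilibrium, absorbed power = emitted power.
Absorbing cross-section = πr² = 7.390×10⁻⁷ m²; emitting surface = 4πr² = 2.956×10⁻⁶ m² (ratio 4).
S·A_cross = εσ·A_surf·T⁴  ⇒  T⁴ = S/(4σ).
T⁴ = 1.00·233/(4·5.67×10⁻⁸) = 1.027×10⁹ K⁴.
T = (1.027×10⁹)^(1/4).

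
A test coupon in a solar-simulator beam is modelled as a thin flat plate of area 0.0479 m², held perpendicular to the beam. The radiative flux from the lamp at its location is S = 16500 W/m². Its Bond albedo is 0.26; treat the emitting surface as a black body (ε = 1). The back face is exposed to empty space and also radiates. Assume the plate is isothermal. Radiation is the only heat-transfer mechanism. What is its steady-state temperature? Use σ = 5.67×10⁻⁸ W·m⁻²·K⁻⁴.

At equilibrium, absorbed power = emitted power.
Absorbing cross-section = A = 0.04790 m²; emitting surface = 2A = 0.09580 m² (ratio 2).
(1−a)S·A_cross = εσ·A_surf·T⁴  ⇒  T⁴ = (1−a)S/(2σ).
T⁴ = 0.740·16500/(2·5.67×10⁻⁸) = 1.077×10¹¹ K⁴.
T = (1.077×10¹¹)^(1/4).

T ≈ 573 K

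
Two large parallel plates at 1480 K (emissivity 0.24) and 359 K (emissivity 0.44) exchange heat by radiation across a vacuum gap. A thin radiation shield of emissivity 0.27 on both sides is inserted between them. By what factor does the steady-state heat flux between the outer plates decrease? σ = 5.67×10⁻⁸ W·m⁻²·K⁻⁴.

Without shield: q₀ = σΔ(T⁴)/(1/ε₁+1/ε₂−1) with denominator 5.439.
With shield the two gaps are in series; the resistances add: (1/ε₁+1/ε_s−1)+(1/ε_s+1/ε₂−1) = 6.870+4.976 = 11.85.
Heat-flux ratio q₀/q = 11.85/5.439.

factor ≈ 2.18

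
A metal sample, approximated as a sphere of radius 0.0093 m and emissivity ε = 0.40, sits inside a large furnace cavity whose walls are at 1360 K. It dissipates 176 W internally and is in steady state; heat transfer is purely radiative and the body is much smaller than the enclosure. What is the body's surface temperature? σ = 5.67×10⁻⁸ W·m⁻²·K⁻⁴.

For a small grey body in a large enclosure, net radiated power = εσA(T⁴ − T_w⁴).
Steady state: P = εσA(T⁴ − T_w⁴) with A = 4πr² = 0.001087 m².
T⁴ = P/(εσA) + T_w⁴ = 176/(0.40·5.67×10⁻⁸·0.001087) + (1360)⁴
    = 7.140×10¹² + 3.421×10¹² = 1.056×10¹³ K⁴.

T ≈ 1800 K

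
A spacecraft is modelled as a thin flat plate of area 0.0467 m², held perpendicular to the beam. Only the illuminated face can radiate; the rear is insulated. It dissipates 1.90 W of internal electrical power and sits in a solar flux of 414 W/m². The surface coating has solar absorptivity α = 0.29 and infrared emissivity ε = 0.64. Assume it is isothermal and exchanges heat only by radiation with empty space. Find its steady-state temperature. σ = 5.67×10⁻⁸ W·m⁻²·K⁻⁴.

T ≈ 258 K

At steady state, absorbed solar power + internal power = radiated power.
Absorbed: α·S·A_cross = 0.29·414·0.04670 = 5.607 W (cross-section A).
Total input = 5.607 + 1.90 = 7.507 W.
Radiated: εσ·A_surf·T⁴ with A_surf = A = 0.04670 m².
T⁴ = 7.507/(0.64·5.67×10⁻⁸·0.04670) = 4.430×10⁹ K⁴.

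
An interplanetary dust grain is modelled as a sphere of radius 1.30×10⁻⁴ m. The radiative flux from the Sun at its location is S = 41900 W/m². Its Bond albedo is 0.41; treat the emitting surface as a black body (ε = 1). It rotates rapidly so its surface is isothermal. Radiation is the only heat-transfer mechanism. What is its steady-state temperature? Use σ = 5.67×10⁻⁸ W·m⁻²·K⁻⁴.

T ≈ 575 K

At equilibrium, absorbed power = emitted power.
Absorbing cross-section = πr² = 5.309×10⁻⁸ m²; emitting surface = 4πr² = 2.124×10⁻⁷ m² (ratio 4).
(1−a)S·A_cross = εσ·A_surf·T⁴  ⇒  T⁴ = (1−a)S/(4σ).
T⁴ = 0.590·41900/(4·5.67×10⁻⁸) = 1.090×10¹¹ K⁴.
T = (1.090×10¹¹)^(1/4).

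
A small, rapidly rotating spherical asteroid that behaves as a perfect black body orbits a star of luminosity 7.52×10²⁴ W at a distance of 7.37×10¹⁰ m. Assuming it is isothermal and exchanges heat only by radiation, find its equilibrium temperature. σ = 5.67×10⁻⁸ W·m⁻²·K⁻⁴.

T ≈ 148 K

First find the stellar flux at distance d: S = L/(4πd²) = 7.52×10²⁴/(4π·(7.37×10¹⁰)²) = 110.2 W/m².
For an isothermal sphere, absorbed (1−a)S·πr² = emitted σ·4πr²·T⁴, so T⁴ = (1−a)S/(4σ).
T⁴ = 1.00·110.2/(4·5.67×10⁻⁸) = 4.858×10⁸ K⁴.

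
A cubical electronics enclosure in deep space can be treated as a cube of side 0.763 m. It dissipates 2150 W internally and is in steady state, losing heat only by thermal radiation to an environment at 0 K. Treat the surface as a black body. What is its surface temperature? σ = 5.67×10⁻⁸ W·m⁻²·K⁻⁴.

T ≈ 323 K

Steady state: internal power = radiated power, P = εσA T⁴.
Radiating area A = 6L² = 3.493 m².
T⁴ = P/(εσA) = 2150/(1.0·5.67×10⁻⁸·3.493) = 1.086×10¹⁰ K⁴.
T = (1.086×10¹⁰)^(1/4).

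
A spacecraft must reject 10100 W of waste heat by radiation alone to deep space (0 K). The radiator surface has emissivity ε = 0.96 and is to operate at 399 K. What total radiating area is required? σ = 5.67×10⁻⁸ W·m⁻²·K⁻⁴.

P = εσA T⁴ ⇒ A = P/(εσT⁴).
T⁴ = 2.534×10¹⁰ K⁴.
A = 10100/(0.96 × 5.67×10⁻⁸ × 2.534×10¹⁰).

A ≈ 7.32 m²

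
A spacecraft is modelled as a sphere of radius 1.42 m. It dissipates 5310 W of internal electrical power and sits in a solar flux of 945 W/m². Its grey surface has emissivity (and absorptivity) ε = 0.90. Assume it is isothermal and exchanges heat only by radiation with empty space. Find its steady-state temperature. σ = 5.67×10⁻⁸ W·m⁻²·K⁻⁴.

T ≈ 302 K

At steady state, absorbed solar power + internal power = radiated power.
Absorbed: α·S·A_cross = 0.90·945·6.335 = 5388 W (cross-section πr²).
Total input = 5388 + 5310 = 10700 W.
Radiated: εσ·A_surf·T⁴ with A_surf = 4πr² = 25.34 m².
T⁴ = 10700/(0.90·5.67×10⁻⁸·25.34) = 8.273×10⁹ K⁴.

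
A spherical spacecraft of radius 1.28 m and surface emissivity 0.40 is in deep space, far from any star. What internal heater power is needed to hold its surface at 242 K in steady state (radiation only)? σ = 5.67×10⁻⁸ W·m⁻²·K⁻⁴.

P ≈ 1600 W

P = εσ·4πr²·T⁴.
4πr² = 20.59 m²; T⁴ = 3.430×10⁹ K⁴.
P = 0.40·5.67×10⁻⁸·20.59·3.430×10⁹.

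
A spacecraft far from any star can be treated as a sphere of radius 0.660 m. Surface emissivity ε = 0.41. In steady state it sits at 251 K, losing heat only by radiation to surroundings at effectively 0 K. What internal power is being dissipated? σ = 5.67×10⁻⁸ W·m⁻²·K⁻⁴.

P ≈ 505 W

Steady state: P = εσA T⁴.
A = 4πr² = 5.474 m²; T⁴ = (251)⁴ = 3.969×10⁹ K⁴.
P = 0.41 × 5.67×10⁻⁸ × 5.474 × 3.969×10⁹.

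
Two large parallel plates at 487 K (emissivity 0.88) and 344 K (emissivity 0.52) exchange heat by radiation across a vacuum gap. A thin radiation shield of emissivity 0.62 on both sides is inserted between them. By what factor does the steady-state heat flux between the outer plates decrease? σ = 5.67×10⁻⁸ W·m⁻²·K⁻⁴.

Without shield: q₀ = σΔ(T⁴)/(1/ε₁+1/ε₂−1) with denominator 2.059.
With shield the two gaps are in series; the resistances add: (1/ε₁+1/ε_s−1)+(1/ε_s+1/ε₂−1) = 1.749+2.536 = 4.285.
Heat-flux ratio q₀/q = 4.285/2.059.

factor ≈ 2.08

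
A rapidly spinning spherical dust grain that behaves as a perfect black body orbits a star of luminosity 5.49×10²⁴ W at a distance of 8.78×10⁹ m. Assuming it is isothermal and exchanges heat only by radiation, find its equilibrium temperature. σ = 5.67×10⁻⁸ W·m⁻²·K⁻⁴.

First find the stellar flux at distance d: S = L/(4πd²) = 5.49×10²⁴/(4π·(8.78×10⁹)²) = 5667 W/m².
For an isothermal sphere, absorbed (1−a)S·πr² = emitted σ·4πr²·T⁴, so T⁴ = (1−a)S/(4σ).
T⁴ = 1.00·5667/(4·5.67×10⁻⁸) = 2.499×10¹⁰ K⁴.

T ≈ 398 K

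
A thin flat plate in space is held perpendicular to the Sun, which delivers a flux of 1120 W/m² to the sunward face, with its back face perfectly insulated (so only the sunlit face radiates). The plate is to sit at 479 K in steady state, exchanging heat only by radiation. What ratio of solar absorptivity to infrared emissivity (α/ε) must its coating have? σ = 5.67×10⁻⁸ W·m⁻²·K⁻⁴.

α/ε ≈ 2.67

Balance: αS·A = εσ·1A·T⁴ ⇒ α/ε = σT⁴/S.
α/ε = 5.67×10⁻⁸·(479)⁴/1120 = 5.67×10⁻⁸·5.264×10¹⁰/1120.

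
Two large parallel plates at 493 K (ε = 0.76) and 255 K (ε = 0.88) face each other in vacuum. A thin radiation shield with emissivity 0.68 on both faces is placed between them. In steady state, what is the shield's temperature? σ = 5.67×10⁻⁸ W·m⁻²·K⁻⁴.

T_s ≈ 417 K

In steady state the net flux on the hot side equals that on the cold side.
σ(T₁⁴−T_s⁴)/D₁ = σ(T_s⁴−T₂⁴)/D₂, with D₁ = 1/ε₁+1/ε_s−1 = 1.786, D₂ = 1/ε_s+1/ε₂−1 = 1.607.
Solve for T_s⁴: T_s⁴ = (D₂·T₁⁴ + D₁·T₂⁴)/(D₁+D₂) = 3.020×10¹⁰ K⁴.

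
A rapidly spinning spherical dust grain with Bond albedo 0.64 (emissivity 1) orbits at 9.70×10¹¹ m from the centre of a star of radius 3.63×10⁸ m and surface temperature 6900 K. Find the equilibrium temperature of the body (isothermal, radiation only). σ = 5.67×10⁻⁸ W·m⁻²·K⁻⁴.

The star's surface emits σT_*⁴; at distance d the flux is S = σT_*⁴(R_*/d)².
S = 5.67×10⁻⁸·(6900)⁴·(3.63×10⁸/9.70×10¹¹)² = 18.00 W/m².
For an isothermal sphere T⁴ = (1−a)S/(4σ) = 2.857×10⁷ K⁴.

T ≈ 73.1 K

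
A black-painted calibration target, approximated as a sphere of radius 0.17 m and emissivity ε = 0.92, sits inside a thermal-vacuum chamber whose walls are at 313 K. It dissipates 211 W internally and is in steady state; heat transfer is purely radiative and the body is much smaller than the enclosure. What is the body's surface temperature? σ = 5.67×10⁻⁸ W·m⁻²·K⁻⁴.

T ≈ 379 K

For a small grey body in a large enclosure, net radiated power = εσA(T⁴ − T_w⁴).
Steady state: P = εσA(T⁴ − T_w⁴) with A = 4πr² = 0.3632 m².
T⁴ = P/(εσA) + T_w⁴ = 211/(0.92·5.67×10⁻⁸·0.3632) + (313)⁴
    = 1.114×10¹⁰ + 9.598×10⁹ = 2.074×10¹⁰ K⁴.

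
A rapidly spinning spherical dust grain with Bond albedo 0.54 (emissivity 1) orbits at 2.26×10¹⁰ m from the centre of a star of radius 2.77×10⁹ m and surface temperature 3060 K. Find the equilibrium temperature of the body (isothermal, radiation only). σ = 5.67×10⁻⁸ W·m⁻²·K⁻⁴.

The star's surface emits σT_*⁴; at distance d the flux is S = σT_*⁴(R_*/d)².
S = 5.67×10⁻⁸·(3060)⁴·(2.77×10⁹/2.26×10¹⁰)² = 74680 W/m².
For an isothermal sphere T⁴ = (1−a)S/(4σ) = 1.515×10¹¹ K⁴.

T ≈ 624 K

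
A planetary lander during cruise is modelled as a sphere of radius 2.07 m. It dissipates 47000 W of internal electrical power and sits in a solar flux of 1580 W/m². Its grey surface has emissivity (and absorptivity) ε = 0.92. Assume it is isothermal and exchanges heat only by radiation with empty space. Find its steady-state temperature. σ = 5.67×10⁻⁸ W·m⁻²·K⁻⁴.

T ≈ 392 K

At steady state, absorbed solar power + internal power = radiated power.
Absorbed: α·S·A_cross = 0.92·1580·13.46 = 19570 W (cross-section πr²).
Total input = 19570 + 47000 = 66570 W.
Radiated: εσ·A_surf·T⁴ with A_surf = 4πr² = 53.85 m².
T⁴ = 66570/(0.92·5.67×10⁻⁸·53.85) = 2.370×10¹⁰ K⁴.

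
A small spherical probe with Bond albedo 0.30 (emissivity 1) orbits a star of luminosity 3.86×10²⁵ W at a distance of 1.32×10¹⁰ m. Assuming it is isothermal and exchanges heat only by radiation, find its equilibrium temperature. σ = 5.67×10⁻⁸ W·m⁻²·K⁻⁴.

T ≈ 483 K

First find the stellar flux at distance d: S = L/(4πd²) = 3.86×10²⁵/(4π·(1.32×10¹⁰)²) = 17630 W/m².
For an isothermal sphere, absorbed (1−a)S·πr² = emitted σ·4πr²·T⁴, so T⁴ = (1−a)S/(4σ).
T⁴ = 0.700·17630/(4·5.67×10⁻⁸) = 5.441×10¹⁰ K⁴.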